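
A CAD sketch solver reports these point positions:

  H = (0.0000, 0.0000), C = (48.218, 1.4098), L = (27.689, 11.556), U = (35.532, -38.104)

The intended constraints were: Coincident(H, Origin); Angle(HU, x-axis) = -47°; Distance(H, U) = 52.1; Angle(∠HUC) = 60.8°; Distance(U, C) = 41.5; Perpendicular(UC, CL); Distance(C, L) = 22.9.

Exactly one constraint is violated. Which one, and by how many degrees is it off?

Perpendicular(UC, CL) — off by 8.50°.

H = (0.00, 0.00) ✓; HU at -47.00° ✓; |HU| = 52.10 ✓; ∠HUC = 60.80° ✓; |UC| = 41.50 ✓; ∠(UC, CL) = 81.50° ✗; |CL| = 22.90 ✓.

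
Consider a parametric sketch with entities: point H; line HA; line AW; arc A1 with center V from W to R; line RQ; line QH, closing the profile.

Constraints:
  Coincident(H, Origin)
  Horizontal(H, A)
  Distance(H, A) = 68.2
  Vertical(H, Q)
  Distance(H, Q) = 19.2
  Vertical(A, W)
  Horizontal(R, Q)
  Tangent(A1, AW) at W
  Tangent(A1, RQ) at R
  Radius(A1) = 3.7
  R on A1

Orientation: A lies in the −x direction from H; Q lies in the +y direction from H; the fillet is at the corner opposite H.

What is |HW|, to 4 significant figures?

69.94

H is at the origin; H and A share the same y with |HA| = 68.2 and A on the −x side, so A = (-68.20, 0.000). H and Q share the same x with |HQ| = 19.2 and Q on the +y side, so Q = (0.000, 19.20). The virtual corner opposite H is at (-68.20, 19.20). Tangency of A1 to AW means the radius VW is perpendicular to AW and since A1 is tangent to RQ there, VR ⟂ RQ, with radius 3.7, so the center V sits 3.7 in from both sides at V = (-64.50, 15.50). That places the tangent points at W = (-68.20, 15.50) on AW and R = (-64.50, 19.20) on RQ. Then |HW| = |W − H| = 69.94.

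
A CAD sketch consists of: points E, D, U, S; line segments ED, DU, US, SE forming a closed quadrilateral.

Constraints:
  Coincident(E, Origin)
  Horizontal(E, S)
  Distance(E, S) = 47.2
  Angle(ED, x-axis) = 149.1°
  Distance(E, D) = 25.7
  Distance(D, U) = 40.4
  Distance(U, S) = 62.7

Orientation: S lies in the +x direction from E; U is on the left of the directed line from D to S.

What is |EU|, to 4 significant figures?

44.82

E is at the origin; ES is horizontal with |ES| = 47.2 and S in +x, so S = (47.2, 0). ED runs at 149.1° with |ED| = 25.7, so D = (-22.05, 13.20). U is determined by |DU| = 40.4 and |US| = 62.7 together: it lies at the intersection of circle(D, 40.4) and circle(S, 62.7). With |DS| = 70.50, the foot of the radical line on DS is 18.94 from D and the perpendicular offset is √(40.4² − 18.94²) = 35.68. Taking the left-of-DS solution: U = (3.236, 44.70).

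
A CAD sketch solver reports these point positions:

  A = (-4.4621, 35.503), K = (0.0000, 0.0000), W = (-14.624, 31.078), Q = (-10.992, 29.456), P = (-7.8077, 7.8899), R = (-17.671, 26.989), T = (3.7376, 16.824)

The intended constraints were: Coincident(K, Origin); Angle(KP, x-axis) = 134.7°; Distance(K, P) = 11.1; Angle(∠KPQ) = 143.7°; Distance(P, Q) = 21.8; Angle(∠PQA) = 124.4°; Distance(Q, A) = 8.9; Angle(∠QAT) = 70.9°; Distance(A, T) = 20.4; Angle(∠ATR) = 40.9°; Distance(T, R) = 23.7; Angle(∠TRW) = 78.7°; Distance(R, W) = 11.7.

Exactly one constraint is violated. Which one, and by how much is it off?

Distance(R, W) = 11.7 — off by 6.60.

K = (0.00, 0.00) ✓; KP at 134.7° ✓; |KP| = 11.10 ✓; ∠KPQ = 143.7° ✓; |PQ| = 21.80 ✓; ∠PQA = 124.4° ✓; |QA| = 8.900 ✓; ∠QAT = 70.90° ✓; |AT| = 20.40 ✓; ∠ATR = 40.90° ✓; |TR| = 23.70 ✓; ∠TRW = 78.71° ✓; |RW| = 5.099 ✗.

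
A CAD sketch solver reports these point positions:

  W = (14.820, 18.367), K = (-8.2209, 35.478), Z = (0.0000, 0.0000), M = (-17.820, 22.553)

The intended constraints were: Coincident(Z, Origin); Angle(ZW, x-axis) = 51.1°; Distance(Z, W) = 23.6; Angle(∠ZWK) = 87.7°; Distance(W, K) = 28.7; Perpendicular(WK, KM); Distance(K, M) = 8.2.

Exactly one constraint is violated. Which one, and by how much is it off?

Distance(K, M) = 8.2 — off by 7.90.

Z = (0.00, 0.00) ✓; ZW at 51.10° ✓; |ZW| = 23.60 ✓; ∠ZWK = 87.70° ✓; |WK| = 28.70 ✓; ∠(WK, KM) = 90.00° ✓; |KM| = 16.10 ✗.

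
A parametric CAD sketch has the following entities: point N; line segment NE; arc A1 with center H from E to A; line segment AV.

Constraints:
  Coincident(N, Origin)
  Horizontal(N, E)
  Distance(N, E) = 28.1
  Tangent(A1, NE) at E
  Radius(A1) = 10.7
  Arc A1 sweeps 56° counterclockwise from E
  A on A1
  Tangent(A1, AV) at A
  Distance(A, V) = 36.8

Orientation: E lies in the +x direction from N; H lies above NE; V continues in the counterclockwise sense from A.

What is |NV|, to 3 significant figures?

67.5

On A1, E sits at bearing -90° from H; a 56° counterclockwise sweep puts A at bearing -34°, so A = H + 10.7·(cos -34°, sin -34°) = (37.0, 4.72). Since A1 is tangent to AV there, HA ⟂ AV, so AV runs along (−sin -34°, cos -34°); with |AV| = 36.8, V = (57.5, 35.2). Then |NV| = |V − N| = 67.5.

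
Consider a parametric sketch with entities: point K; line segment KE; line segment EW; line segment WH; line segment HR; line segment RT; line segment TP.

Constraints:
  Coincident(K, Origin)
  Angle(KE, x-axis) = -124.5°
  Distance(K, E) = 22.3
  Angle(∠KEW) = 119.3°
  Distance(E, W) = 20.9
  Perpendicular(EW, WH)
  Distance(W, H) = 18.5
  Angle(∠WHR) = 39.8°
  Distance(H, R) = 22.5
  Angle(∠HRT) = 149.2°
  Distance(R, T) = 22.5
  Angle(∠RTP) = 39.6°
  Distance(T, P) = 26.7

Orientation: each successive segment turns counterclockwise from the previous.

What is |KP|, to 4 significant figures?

40.87

K is at the origin; KE runs at -124.5° with length 22.3, so E = (-12.63, -18.38). ∠KEW = 119.3° gives EW at -63.80° from the x-axis; with |EW| = 20.9, W = (-3.403, -37.13). EW is perpendicular to WH, so WH runs at 26.20°; with |WH| = 18.5, H = (13.20, -28.96). ∠WHR = 39.8° gives HR at 166.4° from the x-axis; with |HR| = 22.5, R = (-8.673, -23.67). ∠HRT = 149.2° gives RT at -162.8° from the x-axis; with |RT| = 22.5, T = (-30.17, -30.33). ∠RTP = 39.6° gives TP at -22.40° from the x-axis; with |TP| = 26.7, P = (-5.482, -40.50). Then |KP| = |P − K| = 40.87.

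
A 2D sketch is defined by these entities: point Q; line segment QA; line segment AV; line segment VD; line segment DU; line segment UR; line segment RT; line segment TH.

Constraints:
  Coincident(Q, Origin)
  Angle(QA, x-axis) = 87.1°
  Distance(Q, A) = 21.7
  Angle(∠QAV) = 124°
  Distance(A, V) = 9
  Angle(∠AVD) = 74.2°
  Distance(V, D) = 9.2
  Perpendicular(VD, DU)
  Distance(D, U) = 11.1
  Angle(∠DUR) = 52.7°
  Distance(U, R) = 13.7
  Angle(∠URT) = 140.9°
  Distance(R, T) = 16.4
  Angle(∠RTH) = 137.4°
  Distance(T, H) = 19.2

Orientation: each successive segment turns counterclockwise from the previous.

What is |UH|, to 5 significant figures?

41.395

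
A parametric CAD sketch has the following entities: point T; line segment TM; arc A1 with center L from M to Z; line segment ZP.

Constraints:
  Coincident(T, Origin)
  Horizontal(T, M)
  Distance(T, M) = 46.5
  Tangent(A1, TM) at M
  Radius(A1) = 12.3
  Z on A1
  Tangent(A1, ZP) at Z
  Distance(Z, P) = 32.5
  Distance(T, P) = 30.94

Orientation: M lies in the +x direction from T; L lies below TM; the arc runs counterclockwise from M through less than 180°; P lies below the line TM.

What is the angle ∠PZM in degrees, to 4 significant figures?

157.1°

Checks: |LZ| = 12.30 ✓; ∠(LZ, ZP) = 90.00° ✓; |ZP| = 32.50 ✓; |TP| = 30.94 ✓.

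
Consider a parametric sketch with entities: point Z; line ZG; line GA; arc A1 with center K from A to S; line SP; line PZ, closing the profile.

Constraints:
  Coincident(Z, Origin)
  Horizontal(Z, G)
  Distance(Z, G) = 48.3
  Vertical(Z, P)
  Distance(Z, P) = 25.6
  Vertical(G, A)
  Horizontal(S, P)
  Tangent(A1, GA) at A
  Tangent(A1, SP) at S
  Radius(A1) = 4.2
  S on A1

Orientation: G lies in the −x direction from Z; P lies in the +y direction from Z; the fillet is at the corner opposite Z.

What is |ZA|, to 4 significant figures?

52.83

Z is at the origin; ZG is horizontal with |ZG| = 48.3 and G on the −x side, so G = (-48.30, 0.000). Z and P share the same x with |ZP| = 25.6 and P on the +y side, so P = (0.000, 25.60). The virtual corner opposite Z is at (-48.30, 25.60). The tangent condition forces KA to be normal to GA and the tangent condition forces KS to be normal to SP, with radius 4.2, so the center K sits 4.2 in from both sides at K = (-44.10, 21.40). That places the tangent points at A = (-48.30, 21.40) on GA and S = (-44.10, 25.60) on SP. Then |ZA| = |A − Z| = 52.83.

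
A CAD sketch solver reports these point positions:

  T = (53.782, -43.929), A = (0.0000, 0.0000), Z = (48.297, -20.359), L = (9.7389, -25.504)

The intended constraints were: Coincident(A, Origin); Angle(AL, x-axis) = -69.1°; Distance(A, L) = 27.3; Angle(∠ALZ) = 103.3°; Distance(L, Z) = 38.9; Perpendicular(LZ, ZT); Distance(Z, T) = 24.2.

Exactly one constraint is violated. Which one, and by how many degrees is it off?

Perpendicular(LZ, ZT) — off by 5.50°.

A = (0.00, 0.00) ✓; AL at -69.10° ✓; |AL| = 27.30 ✓; ∠ALZ = 103.3° ✓; |LZ| = 38.90 ✓; ∠(LZ, ZT) = 84.50° ✗; |ZT| = 24.20 ✓.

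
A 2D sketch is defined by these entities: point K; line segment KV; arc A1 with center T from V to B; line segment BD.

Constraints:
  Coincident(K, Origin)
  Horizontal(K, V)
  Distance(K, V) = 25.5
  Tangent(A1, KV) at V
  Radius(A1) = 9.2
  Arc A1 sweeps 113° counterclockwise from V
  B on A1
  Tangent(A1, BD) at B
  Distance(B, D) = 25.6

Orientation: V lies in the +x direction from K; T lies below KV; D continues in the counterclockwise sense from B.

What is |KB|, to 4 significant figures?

21.30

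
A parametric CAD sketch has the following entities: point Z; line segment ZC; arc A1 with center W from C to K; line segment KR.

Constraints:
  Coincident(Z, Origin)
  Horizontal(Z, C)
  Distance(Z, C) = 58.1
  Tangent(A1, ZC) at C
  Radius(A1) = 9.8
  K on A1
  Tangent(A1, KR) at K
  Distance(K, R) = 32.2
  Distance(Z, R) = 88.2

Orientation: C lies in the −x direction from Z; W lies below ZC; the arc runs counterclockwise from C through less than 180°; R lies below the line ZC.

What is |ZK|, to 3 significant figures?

67.1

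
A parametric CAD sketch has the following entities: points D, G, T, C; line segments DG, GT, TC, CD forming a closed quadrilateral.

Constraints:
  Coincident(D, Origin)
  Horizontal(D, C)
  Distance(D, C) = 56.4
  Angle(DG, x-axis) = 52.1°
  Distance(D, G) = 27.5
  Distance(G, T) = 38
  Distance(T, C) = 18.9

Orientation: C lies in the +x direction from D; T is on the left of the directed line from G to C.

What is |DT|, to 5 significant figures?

57.930

Checks: |GT| = 38.00 ✓; |TC| = 18.90 ✓.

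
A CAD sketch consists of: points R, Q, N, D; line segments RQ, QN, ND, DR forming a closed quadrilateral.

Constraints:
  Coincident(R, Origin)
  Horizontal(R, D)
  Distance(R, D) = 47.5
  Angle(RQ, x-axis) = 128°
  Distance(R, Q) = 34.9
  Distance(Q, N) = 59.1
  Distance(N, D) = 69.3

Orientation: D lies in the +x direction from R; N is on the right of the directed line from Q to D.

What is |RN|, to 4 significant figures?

34.33

Checks: |QN| = 59.10 ✓; |ND| = 69.30 ✓.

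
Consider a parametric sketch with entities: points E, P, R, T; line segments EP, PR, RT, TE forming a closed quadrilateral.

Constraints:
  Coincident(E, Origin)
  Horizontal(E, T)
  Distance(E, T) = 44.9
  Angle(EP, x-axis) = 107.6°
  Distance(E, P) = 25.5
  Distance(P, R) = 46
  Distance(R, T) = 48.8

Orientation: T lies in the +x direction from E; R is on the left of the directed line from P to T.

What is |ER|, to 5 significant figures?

57.094

E is at the origin; E and T share the same y with |ET| = 44.9 and T in +x, so T = (44.9, 0). EP runs at 107.6° with |EP| = 25.5, so P = (-7.7104, 24.306). R is determined by |PR| = 46.0 and |RT| = 48.8 together: it lies at the intersection of circle(P, 46.0) and circle(T, 48.8). With |PT| = 57.954, the foot of the radical line on PT is 26.687 from P and the perpendicular offset is √(46.0² − 26.687²) = 37.467. Taking the left-of-PT solution: R = (32.230, 47.127).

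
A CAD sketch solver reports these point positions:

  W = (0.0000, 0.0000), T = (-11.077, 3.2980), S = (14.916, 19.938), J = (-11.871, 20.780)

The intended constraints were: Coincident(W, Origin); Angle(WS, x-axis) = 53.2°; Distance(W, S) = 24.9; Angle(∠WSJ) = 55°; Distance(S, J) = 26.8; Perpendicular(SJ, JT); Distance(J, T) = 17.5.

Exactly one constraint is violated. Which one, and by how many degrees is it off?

Perpendicular(SJ, JT) — off by 4.40°.

W = (0.00, 0.00) ✓; WS at 53.20° ✓; |WS| = 24.90 ✓; ∠WSJ = 55.00° ✓; |SJ| = 26.80 ✓; ∠(SJ, JT) = 94.40° ✗; |JT| = 17.50 ✓.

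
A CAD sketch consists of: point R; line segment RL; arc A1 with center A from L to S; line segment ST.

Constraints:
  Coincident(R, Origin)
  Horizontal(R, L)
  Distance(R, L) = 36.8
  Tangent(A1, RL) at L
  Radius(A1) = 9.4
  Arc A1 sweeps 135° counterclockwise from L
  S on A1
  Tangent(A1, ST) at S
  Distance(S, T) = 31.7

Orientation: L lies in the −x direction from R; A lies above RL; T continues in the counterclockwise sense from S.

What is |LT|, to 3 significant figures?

41.6

R is at the origin; RL is horizontal with |RL| = 36.8 and L on the −x side, so L = (-36.8, 0.00). A1 meets RL tangentially, so AL is at right angles to RL, so A = L + (0, 9.4) = (-36.8, 9.40). On A1, L sits at bearing -90° from A; a 135° counterclockwise sweep puts S at bearing 45°, so S = A + 9.4·(cos 45°, sin 45°) = (-30.2, 16.0). Tangency of A1 to ST means the radius AS is perpendicular to ST, so ST runs along (−sin 45°, cos 45°); with |ST| = 31.7, T = (-52.6, 38.5). Then |LT| = |T − L| = 41.6.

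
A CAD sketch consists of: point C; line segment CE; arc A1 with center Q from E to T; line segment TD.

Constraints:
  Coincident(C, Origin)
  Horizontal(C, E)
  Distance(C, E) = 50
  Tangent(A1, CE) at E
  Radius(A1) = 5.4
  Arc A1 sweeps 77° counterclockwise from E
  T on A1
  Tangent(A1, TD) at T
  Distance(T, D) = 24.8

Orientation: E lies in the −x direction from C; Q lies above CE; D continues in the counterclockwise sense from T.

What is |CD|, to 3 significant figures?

48.3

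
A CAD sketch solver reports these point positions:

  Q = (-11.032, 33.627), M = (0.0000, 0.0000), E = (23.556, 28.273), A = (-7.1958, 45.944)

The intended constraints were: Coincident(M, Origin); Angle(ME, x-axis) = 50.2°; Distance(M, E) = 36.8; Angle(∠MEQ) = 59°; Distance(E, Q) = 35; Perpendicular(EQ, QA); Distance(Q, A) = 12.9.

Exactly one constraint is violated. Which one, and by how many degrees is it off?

Perpendicular(EQ, QA) — off by 8.50°.

M = (0.00, 0.00) ✓; ME at 50.20° ✓; |ME| = 36.80 ✓; ∠MEQ = 59.00° ✓; |EQ| = 35.00 ✓; ∠(EQ, QA) = 98.50° ✗; |QA| = 12.90 ✓.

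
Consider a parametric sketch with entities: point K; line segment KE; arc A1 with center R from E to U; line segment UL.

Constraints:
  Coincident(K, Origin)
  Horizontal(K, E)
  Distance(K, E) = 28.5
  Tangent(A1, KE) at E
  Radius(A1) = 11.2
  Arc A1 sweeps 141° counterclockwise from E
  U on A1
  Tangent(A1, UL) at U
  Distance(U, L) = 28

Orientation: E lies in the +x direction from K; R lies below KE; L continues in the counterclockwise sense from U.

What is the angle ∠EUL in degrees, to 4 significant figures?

109.5°

K is at the origin; K and E share the same y with |KE| = 28.5 and E on the +x side, so E = (28.50, 0.000). Since A1 is tangent to KE there, RE ⟂ KE, so R = E + (0, -11.2) = (28.50, -11.20). On A1, E sits at bearing 90° from R; a 141° counterclockwise sweep puts U at bearing 231°, so U = R + 11.2·(cos 231°, sin 231°) = (21.45, -19.90). Since A1 is tangent to UL there, RU ⟂ UL, so UL runs along (−sin 231°, cos 231°); with |UL| = 28.0, L = (43.21, -37.53). Then cos ∠EUL = UE·UL / (|UE||UL|), giving 109.5°.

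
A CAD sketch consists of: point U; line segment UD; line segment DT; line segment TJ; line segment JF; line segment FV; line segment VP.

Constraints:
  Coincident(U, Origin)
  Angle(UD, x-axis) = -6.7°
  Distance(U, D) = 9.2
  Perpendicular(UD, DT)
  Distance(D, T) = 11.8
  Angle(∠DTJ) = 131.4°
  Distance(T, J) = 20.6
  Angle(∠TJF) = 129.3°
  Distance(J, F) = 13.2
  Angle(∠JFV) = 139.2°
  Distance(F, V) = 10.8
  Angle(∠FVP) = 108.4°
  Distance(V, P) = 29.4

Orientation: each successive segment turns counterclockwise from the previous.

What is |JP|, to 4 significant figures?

35.72

U is at the origin; UD runs at -6.7° with length 9.2, so D = (9.137, -1.073). UD is perpendicular to DT, so DT runs at 83.30°; with |DT| = 11.8, T = (10.51, 10.65). ∠DTJ = 131.4° gives TJ at 131.9° from the x-axis; with |TJ| = 20.6, J = (-3.243, 25.98). ∠TJF = 129.3° gives JF at -177.4° from the x-axis; with |JF| = 13.2, F = (-16.43, 25.38). ∠JFV = 139.2° gives FV at -136.6° from the x-axis; with |FV| = 10.8, V = (-24.28, 17.96). ∠FVP = 108.4° gives VP at -65.00° from the x-axis; with |VP| = 29.4, P = (-11.85, -8.686). Then |JP| = |P − J| = 35.72.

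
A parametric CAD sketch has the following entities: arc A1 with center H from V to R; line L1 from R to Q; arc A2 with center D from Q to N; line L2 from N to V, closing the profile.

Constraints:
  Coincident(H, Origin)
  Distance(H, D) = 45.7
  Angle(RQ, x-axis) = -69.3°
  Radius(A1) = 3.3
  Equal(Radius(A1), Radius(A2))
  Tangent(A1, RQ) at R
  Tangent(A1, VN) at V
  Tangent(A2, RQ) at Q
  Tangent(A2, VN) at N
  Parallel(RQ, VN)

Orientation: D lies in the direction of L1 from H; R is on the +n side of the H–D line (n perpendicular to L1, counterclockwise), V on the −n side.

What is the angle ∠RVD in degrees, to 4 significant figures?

85.87°

H is at the origin and D lies 45.7 along u from H, so D = 45.7·u = (16.15, -42.75). Tangency of A1 to both parallel lines with radius 3.3 puts R and V at H ± 3.3·n: R = (3.087, 1.166), V = (-3.087, -1.166). Then cos ∠RVD = VR·VD / (|VR||VD|), giving 85.87°.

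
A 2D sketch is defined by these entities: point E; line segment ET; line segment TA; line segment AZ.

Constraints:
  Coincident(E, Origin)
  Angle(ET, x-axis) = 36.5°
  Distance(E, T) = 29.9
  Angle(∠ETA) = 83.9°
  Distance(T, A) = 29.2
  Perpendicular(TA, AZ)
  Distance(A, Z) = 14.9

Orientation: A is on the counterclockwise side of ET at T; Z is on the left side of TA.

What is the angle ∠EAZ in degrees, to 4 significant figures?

41.20°

∠ETA = 83.9°, so TA runs at 36.5° + (180° − 83.9°) = 132.6° from the x-axis; with |TA| = 29.2, A = T + 29.2·(cos 132.6°, sin 132.6°) = (4.271, 39.28). TA ⟂ AZ; with |AZ| = 14.9 on the left of TA, Z = A + 14.9·(-0.7361, -0.6769) = (-6.697, 29.19). Then cos ∠EAZ = AE·AZ / (|AE||AZ|), giving 41.20°.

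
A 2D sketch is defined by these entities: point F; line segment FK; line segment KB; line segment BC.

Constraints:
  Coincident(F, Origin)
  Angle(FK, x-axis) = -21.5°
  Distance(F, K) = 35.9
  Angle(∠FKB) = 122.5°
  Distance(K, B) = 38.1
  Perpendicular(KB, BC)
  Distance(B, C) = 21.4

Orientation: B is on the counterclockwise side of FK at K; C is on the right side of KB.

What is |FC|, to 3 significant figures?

77.2

F is at the origin; FK runs at -21.5° with length 35.9, so K = 35.9·(cos -21.5°, sin -21.5°) = (33.4, -13.2). ∠FKB = 122.5°, so KB runs at -21.5° + (180° − 122.5°) = 36.0° from the x-axis; with |KB| = 38.1, B = K + 38.1·(cos 36.0°, sin 36.0°) = (64.2, 9.24). KB ⟂ BC; with |BC| = 21.4 on the right of KB, C = B + 21.4·(0.588, -0.809) = (76.8, -8.08). Then |FC| = |C − F| = 77.2.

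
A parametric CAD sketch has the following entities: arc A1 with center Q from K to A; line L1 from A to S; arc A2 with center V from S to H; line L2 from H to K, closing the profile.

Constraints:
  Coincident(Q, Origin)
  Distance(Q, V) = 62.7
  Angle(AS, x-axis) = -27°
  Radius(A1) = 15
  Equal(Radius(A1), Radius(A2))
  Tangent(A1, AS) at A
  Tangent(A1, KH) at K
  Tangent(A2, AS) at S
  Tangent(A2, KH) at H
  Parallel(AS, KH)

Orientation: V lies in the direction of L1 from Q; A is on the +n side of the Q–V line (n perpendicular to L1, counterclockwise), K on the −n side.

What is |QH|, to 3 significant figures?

64.5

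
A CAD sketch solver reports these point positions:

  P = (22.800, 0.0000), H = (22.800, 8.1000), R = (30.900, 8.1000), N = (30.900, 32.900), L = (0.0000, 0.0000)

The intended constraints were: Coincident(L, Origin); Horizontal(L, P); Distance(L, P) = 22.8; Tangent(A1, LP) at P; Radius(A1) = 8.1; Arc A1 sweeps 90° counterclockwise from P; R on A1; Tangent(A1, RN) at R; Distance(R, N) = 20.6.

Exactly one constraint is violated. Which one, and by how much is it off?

Distance(R, N) = 20.6 — off by 4.20.

L = (0.00, 0.00) ✓; L.y = 0.00, P.y = 0.00 ✓; |LP| = 22.80 ✓; ∠(HP, PL) = 90.00° ✓; |HP| = 8.100 ✓; bearing(H→R) − bearing(H→P) = 90.00° ✓; |HR| = 8.100 ✓; ∠(HR, RN) = 90.00° ✓; |RN| = 24.80 ✗.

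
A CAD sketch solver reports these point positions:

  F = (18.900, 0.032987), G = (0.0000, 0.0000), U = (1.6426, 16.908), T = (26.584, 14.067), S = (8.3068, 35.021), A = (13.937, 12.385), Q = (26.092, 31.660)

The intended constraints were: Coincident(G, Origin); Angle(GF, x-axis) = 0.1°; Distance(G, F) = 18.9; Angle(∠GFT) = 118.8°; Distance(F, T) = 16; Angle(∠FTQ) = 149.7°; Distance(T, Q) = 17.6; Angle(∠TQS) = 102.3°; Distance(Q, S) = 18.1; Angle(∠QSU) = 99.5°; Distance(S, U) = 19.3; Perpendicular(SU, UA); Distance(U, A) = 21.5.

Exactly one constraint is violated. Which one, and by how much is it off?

Distance(U, A) = 21.5 — off by 8.40.

G = (0.00, 0.00) ✓; GF at 0.1000° ✓; |GF| = 18.90 ✓; ∠GFT = 118.8° ✓; |FT| = 16.00 ✓; ∠FTQ = 149.7° ✓; |TQ| = 17.60 ✓; ∠TQS = 102.3° ✓; |QS| = 18.10 ✓; ∠QSU = 99.50° ✓; |SU| = 19.30 ✓; ∠(SU, UA) = 90.00° ✓; |UA| = 13.10 ✗.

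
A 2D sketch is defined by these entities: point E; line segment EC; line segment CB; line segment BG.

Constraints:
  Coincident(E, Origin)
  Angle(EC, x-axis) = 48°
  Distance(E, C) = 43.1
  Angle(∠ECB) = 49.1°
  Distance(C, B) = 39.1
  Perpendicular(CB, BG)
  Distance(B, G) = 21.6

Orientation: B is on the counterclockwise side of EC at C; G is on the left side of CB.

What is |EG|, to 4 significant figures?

15.46

E is at the origin; EC runs at 48.0° with length 43.1, so C = 43.1·(cos 48.0°, sin 48.0°) = (28.84, 32.03). ∠ECB = 49.1°, so CB runs at 48.0° + (180° − 49.1°) = 178.9° from the x-axis; with |CB| = 39.1, B = C + 39.1·(cos 178.9°, sin 178.9°) = (-10.25, 32.78). The perpendicularity gives BG at right angles to CB; with |BG| = 21.6 on the left of CB, G = B + 21.6·(-0.01920, -0.9998) = (-10.67, 11.18). Then |EG| = |G − E| = 15.46.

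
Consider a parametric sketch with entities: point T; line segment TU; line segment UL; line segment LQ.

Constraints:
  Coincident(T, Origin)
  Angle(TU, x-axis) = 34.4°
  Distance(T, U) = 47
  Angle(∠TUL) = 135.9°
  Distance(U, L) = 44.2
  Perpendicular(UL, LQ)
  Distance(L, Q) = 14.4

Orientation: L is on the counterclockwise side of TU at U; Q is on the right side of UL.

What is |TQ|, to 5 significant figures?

91.081

T is at the origin; TU runs at 34.4° with length 47.0, so U = 47.0·(cos 34.4°, sin 34.4°) = (38.780, 26.553). ∠TUL = 135.9°, so UL runs at 34.4° + (180° − 135.9°) = 78.500° from the x-axis; with |UL| = 44.2, L = U + 44.2·(cos 78.500°, sin 78.500°) = (47.592, 69.866). UL is perpendicular to LQ; with |LQ| = 14.4 on the right of UL, Q = L + 14.4·(0.97992, -0.19937) = (61.703, 66.995). Then |TQ| = |Q − T| = 91.081.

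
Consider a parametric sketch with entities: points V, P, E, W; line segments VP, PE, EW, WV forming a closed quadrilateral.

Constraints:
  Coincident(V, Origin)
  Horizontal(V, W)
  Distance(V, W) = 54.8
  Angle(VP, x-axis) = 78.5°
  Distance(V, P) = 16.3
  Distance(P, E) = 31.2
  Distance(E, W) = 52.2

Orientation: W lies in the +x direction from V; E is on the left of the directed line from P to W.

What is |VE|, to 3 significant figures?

46.4

Checks: |PE| = 31.20 ✓; |EW| = 52.20 ✓.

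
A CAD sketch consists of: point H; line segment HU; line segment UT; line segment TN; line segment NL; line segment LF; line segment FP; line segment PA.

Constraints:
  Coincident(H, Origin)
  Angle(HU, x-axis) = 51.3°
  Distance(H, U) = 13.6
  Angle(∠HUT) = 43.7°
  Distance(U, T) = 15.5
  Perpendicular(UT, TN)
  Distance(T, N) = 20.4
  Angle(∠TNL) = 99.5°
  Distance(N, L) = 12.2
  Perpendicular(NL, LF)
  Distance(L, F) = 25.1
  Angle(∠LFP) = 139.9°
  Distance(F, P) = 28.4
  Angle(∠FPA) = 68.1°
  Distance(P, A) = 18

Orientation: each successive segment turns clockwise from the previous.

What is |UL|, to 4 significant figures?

22.68

H is at the origin; HU runs at 51.3° with length 13.6, so U = (8.503, 10.61). ∠HUT = 43.7° gives UT at -85.00° from the x-axis; with |UT| = 15.5, T = (9.854, -4.827). The perpendicularity gives TN at right angles to UT, so TN runs at -175.0°; with |TN| = 20.4, N = (-10.47, -6.605). ∠TNL = 99.5° gives NL at 104.5° from the x-axis; with |NL| = 12.2, L = (-13.52, 5.206). Then |UL| = |L − U| = 22.68.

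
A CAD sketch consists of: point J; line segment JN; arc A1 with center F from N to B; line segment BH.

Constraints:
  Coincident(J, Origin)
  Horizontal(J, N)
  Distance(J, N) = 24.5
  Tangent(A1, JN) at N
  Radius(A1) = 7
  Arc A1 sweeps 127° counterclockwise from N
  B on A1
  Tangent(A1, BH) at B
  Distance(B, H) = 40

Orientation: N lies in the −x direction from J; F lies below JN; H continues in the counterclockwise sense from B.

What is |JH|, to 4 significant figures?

43.58

J is at the origin; JN is horizontal with |JN| = 24.5 and N on the −x side, so N = (-24.50, 0.000). Tangency of A1 to JN means the radius FN is perpendicular to JN, so F = N + (0, -7) = (-24.50, -7.000). On A1, N sits at bearing 90° from F; a 127° counterclockwise sweep puts B at bearing 217°, so B = F + 7.0·(cos 217°, sin 217°) = (-30.09, -11.21). A1 meets BH tangentially, so FB is at right angles to BH, so BH runs along (−sin 217°, cos 217°); with |BH| = 40.0, H = (-6.018, -43.16). Then |JH| = |H − J| = 43.58.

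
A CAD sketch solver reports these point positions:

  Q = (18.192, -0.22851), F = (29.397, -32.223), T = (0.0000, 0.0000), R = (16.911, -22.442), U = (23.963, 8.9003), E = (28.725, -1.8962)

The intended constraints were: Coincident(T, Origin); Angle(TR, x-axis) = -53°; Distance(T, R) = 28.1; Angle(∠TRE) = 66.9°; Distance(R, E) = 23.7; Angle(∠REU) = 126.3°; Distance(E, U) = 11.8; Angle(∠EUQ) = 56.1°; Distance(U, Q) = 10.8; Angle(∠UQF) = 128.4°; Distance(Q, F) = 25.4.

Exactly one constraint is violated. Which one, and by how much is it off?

Distance(Q, F) = 25.4 — off by 8.50.

T = (0.00, 0.00) ✓; TR at -53.00° ✓; |TR| = 28.10 ✓; ∠TRE = 66.90° ✓; |RE| = 23.70 ✓; ∠REU = 126.3° ✓; |EU| = 11.80 ✓; ∠EUQ = 56.10° ✓; |UQ| = 10.80 ✓; ∠UQF = 128.4° ✓; |QF| = 33.90 ✗.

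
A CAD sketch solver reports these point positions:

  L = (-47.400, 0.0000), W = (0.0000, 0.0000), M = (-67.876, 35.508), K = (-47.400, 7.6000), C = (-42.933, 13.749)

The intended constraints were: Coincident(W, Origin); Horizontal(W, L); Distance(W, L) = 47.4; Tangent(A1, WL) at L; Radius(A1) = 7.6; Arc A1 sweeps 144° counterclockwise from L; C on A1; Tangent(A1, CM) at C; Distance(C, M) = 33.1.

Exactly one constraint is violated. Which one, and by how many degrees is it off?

Tangent(A1, CM) at C — off by 5.10°.

W = (0.00, 0.00) ✓; W.y = 0.00, L.y = 0.00 ✓; |WL| = 47.40 ✓; ∠(KL, LW) = 90.00° ✓; |KL| = 7.600 ✓; bearing(K→C) − bearing(K→L) = 144.0° ✓; |KC| = 7.600 ✓; ∠(KC, CM) = 95.10° ✗; |CM| = 33.10 ✓.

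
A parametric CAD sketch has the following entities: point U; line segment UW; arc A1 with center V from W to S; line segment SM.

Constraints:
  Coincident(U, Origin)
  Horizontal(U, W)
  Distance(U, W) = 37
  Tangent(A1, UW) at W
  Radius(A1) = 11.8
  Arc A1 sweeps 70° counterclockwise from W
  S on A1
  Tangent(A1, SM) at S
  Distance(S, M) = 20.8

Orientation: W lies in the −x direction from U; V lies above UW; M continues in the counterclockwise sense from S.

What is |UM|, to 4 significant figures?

33.15

On A1, W sits at bearing -90° from V; a 70° counterclockwise sweep puts S at bearing -20°, so S = V + 11.8·(cos -20°, sin -20°) = (-25.91, 7.764). Since A1 is tangent to SM there, VS ⟂ SM, so SM runs along (−sin -20°, cos -20°); with |SM| = 20.8, M = (-18.80, 27.31). Then |UM| = |M − U| = 33.15.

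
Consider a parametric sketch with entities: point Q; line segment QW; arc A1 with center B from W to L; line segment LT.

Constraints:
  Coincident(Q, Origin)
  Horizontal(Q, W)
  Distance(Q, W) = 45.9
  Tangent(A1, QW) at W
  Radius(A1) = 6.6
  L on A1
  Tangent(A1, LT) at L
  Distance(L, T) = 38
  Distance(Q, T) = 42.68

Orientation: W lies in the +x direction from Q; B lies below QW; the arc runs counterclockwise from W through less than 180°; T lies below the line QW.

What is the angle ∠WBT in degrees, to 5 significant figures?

141.30°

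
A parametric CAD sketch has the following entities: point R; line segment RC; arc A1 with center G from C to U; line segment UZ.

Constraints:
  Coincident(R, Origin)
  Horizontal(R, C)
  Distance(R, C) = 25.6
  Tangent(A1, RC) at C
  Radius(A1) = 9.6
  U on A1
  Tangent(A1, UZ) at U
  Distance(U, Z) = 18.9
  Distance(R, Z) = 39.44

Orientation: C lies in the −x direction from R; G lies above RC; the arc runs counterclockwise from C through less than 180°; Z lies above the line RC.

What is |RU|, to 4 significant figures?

21.64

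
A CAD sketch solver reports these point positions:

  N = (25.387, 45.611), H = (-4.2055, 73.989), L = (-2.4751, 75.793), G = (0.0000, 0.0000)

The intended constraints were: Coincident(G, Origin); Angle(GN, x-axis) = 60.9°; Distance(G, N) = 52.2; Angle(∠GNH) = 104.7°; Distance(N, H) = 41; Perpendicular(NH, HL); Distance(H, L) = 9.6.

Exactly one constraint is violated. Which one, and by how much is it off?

Distance(H, L) = 9.6 — off by 7.10.

G = (0.00, 0.00) ✓; GN at 60.90° ✓; |GN| = 52.20 ✓; ∠GNH = 104.7° ✓; |NH| = 41.00 ✓; ∠(NH, HL) = 90.01° ✓; |HL| = 2.500 ✗.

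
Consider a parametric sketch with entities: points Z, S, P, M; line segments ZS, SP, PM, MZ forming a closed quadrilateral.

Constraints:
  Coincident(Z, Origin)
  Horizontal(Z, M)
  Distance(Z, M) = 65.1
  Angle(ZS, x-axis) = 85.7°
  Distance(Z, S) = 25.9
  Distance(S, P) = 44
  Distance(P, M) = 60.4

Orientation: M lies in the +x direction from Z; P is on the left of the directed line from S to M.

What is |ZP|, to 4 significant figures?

64.44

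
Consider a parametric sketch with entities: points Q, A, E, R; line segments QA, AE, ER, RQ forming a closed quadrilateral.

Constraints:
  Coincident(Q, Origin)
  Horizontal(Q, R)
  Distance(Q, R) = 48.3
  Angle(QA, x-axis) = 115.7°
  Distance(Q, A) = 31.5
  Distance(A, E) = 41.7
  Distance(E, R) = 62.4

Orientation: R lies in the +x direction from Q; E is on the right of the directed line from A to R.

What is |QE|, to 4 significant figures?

18.37

Checks: |AE| = 41.70 ✓; |ER| = 62.40 ✓.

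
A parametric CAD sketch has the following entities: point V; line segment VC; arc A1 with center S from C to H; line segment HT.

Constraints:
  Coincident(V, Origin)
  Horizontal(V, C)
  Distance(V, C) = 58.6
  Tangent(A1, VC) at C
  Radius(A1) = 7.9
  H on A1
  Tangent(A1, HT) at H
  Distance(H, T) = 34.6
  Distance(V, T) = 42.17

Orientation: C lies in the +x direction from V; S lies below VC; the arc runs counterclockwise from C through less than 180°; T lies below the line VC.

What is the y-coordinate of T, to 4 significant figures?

-29.32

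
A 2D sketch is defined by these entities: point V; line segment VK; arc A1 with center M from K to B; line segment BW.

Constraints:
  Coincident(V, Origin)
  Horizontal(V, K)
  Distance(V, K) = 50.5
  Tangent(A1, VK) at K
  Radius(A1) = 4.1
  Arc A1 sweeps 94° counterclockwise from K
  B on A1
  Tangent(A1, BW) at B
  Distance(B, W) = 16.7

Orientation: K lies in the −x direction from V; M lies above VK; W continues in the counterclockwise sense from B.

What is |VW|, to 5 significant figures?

52.022

V is at the origin; VK is horizontal with |VK| = 50.5 and K on the −x side, so K = (-50.500, 0.0000). Tangency of A1 to VK means the radius MK is perpendicular to VK, so M = K + (0, 4.1) = (-50.500, 4.1000). On A1, K sits at bearing -90° from M; a 94° counterclockwise sweep puts B at bearing 4°, so B = M + 4.1·(cos 4°, sin 4°) = (-46.410, 4.3860). The tangent condition forces MB to be normal to BW, so BW runs along (−sin 4°, cos 4°); with |BW| = 16.7, W = (-47.575, 21.045). Then |VW| = |W − V| = 52.022.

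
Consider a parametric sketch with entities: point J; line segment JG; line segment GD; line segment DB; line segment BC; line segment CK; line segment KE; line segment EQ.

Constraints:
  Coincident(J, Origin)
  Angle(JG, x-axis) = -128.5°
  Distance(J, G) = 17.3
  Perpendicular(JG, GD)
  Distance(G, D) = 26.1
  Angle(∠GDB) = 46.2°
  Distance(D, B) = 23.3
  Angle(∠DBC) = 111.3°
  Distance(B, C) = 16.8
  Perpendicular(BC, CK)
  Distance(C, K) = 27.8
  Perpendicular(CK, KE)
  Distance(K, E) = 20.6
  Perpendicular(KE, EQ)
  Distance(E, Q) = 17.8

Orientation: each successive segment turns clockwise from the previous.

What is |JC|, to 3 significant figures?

8.86

J is at the origin; JG runs at -128.5° with length 17.3, so G = (-10.8, -13.5). JG ⟂ GD, so GD runs at 142°; with |GD| = 26.1, D = (-31.2, 2.71). ∠GDB = 46.2° gives DB at 7.70° from the x-axis; with |DB| = 23.3, B = (-8.11, 5.83). ∠DBC = 111.3° gives BC at -61.0° from the x-axis; with |BC| = 16.8, C = (0.0391, -8.86). Then |JC| = |C − J| = 8.86.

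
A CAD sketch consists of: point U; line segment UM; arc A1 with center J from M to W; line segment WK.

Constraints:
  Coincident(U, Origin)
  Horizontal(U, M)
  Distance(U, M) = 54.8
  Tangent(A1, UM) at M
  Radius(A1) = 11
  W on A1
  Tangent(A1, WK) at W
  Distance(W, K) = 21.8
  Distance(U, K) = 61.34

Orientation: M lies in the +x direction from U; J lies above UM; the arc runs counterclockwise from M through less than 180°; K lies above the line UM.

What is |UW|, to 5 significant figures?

65.964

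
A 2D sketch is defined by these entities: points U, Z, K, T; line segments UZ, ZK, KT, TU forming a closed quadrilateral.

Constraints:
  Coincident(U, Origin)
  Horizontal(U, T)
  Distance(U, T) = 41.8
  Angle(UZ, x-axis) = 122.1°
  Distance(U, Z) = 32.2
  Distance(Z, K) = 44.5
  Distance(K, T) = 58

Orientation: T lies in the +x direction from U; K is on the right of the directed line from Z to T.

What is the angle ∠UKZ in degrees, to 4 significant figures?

43.06°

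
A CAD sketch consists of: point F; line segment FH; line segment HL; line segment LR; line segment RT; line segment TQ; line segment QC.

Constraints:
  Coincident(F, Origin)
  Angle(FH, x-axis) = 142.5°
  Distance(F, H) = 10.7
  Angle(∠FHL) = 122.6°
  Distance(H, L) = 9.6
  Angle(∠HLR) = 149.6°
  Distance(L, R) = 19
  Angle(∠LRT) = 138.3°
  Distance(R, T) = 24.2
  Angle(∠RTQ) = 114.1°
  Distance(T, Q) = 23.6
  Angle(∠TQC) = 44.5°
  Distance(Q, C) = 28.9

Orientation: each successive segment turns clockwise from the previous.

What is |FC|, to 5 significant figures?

25.694

F is at the origin; FH runs at 142.5° with length 10.7, so H = (-8.4889, 6.5137). ∠FHL = 122.6° gives HL at 85.100° from the x-axis; with |HL| = 9.6, L = (-7.6689, 16.079). ∠HLR = 149.6° gives LR at 54.700° from the x-axis; with |LR| = 19.0, R = (3.3104, 31.585). ∠LRT = 138.3° gives RT at 13.000° from the x-axis; with |RT| = 24.2, T = (26.890, 37.029). ∠RTQ = 114.1° gives TQ at -52.900° from the x-axis; with |TQ| = 23.6, Q = (41.126, 18.206). ∠TQC = 44.5° gives QC at 171.60° from the x-axis; with |QC| = 28.9, C = (12.536, 22.428). Then |FC| = |C − F| = 25.694.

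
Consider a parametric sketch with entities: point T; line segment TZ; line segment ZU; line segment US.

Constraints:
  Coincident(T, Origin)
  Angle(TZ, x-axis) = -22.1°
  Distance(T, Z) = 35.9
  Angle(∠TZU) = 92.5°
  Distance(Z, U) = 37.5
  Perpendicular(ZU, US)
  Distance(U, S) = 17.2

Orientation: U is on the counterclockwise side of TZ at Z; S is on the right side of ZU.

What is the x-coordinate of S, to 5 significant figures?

64.512

T is at the origin; TZ runs at -22.1° with length 35.9, so Z = 35.9·(cos -22.1°, sin -22.1°) = (33.262, -13.506). ∠TZU = 92.5°, so ZU runs at -22.1° + (180° − 92.5°) = 65.400° from the x-axis; with |ZU| = 37.5, U = Z + 37.5·(cos 65.400°, sin 65.400°) = (48.873, 20.590). ZU ⟂ US; with |US| = 17.2 on the right of ZU, S = U + 17.2·(0.90924, -0.41628) = (64.512, 13.430). So S.x = 64.512.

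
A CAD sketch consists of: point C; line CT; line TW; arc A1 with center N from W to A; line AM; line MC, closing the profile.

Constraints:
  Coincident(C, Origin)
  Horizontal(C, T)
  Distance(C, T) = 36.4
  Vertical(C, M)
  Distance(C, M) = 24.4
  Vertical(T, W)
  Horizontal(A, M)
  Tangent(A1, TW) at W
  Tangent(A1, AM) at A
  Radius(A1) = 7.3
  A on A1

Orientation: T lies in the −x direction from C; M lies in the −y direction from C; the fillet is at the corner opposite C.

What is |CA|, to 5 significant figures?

37.976

The virtual corner opposite C is at (-36.400, -24.400). Tangency of A1 to TW means the radius NW is perpendicular to TW and tangency of A1 to AM means the radius NA is perpendicular to AM, with radius 7.3, so the center N sits 7.3 in from both sides at N = (-29.100, -17.100). That places the tangent points at W = (-36.400, -17.100) on TW and A = (-29.100, -24.400) on AM. Then |CA| = |A − C| = 37.976.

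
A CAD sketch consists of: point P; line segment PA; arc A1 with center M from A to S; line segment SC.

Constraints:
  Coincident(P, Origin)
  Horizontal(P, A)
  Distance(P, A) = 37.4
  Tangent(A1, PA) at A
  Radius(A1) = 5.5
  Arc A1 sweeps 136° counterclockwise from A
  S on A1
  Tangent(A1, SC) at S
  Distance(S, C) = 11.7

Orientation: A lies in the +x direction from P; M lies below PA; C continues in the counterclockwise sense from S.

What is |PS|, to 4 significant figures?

34.89

P is at the origin; PA is horizontal with |PA| = 37.4 and A on the +x side, so A = (37.40, 0.000). Since A1 is tangent to PA there, MA ⟂ PA, so M = A + (0, -5.5) = (37.40, -5.500). On A1, A sits at bearing 90° from M; a 136° counterclockwise sweep puts S at bearing 226°, so S = M + 5.5·(cos 226°, sin 226°) = (33.58, -9.456). Then |PS| = |S − P| = 34.89.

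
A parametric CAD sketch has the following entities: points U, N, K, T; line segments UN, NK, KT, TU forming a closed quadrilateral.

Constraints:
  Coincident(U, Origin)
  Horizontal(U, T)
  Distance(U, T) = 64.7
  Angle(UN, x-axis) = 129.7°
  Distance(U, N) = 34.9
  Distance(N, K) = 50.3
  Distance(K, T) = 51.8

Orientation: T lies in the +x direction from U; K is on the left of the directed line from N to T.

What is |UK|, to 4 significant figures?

44.93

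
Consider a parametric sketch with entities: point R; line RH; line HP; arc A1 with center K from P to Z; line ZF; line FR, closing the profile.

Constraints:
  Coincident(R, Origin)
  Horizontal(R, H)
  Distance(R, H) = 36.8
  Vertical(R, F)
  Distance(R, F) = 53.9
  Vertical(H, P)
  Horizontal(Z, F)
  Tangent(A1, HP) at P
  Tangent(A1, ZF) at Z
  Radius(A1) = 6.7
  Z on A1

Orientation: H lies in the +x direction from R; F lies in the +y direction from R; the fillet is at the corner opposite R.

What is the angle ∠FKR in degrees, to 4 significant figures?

70.02°

R is at the origin; RH is horizontal with |RH| = 36.8 and H on the +x side, so H = (36.80, 0.000). R and F share the same x with |RF| = 53.9 and F on the +y side, so F = (0.000, 53.90). The virtual corner opposite R is at (36.80, 53.90). Tangency of A1 to HP means the radius KP is perpendicular to HP and the tangent condition forces KZ to be normal to ZF, with radius 6.7, so the center K sits 6.7 in from both sides at K = (30.10, 47.20). Then cos ∠FKR = KF·KR / (|KF||KR|), giving 70.02°.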